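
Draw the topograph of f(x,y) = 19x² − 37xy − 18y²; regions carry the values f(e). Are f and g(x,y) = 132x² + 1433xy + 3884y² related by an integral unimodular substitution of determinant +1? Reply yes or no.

D₁ = 2737, D₂ = 2737
river cycle of f (length 30): (-18, 37, 19), (19, 39, -16), (-16, 25, 33), (33, 41, -8), (-8, 39, 38), (38, 37, -9), (-9, 35, 42), (42, 49, -2), (-2, 51, 17), (17, 51, -2), … (20 more)
river cycle of g (length 30): (19, 39, -16), (-16, 25, 33), (33, 41, -8), (-8, 39, 38), (38, 37, -9), (-9, 35, 42), (42, 49, -2), (-2, 51, 17), (17, 51, -2), (-2, 49, 42), … (20 more)
cycles coincide ⇒ equivalent

yes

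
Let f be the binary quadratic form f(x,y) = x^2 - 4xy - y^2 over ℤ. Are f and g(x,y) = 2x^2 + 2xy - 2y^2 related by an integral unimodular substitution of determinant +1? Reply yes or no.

D₁ = 20, D₂ = 20
river cycle of f (length 2): (-1, 4, 1), (1, 4, -1)
river cycle of g (length 2): (-2, 2, 2), (2, 2, -2)
cycles differ ⇒ inequivalent

no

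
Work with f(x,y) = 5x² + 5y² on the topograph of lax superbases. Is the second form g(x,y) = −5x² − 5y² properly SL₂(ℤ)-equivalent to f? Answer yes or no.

D₁ = -100, D₂ = -100
f: reduced (well bottom): (5,0,5) with a≤c, −a<b≤a
g is negative-definite; reduce −g:
−g: reduced (well bottom): (5,0,5) with a≤c, −a<b≤a
flip sign back: reduced form of g is (-5,0,-5)
reduced forms (5, 0, 5) vs (-5, 0, -5) ⇒ inequivalent

no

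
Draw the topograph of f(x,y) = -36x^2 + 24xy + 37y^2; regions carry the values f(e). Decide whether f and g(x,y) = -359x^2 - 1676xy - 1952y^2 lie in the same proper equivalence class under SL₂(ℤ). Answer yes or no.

D₁ = 5904, D₂ = 5904
river cycle of f (length 16): (37, 50, -23), (-23, 42, 45), (45, 48, -20), (-20, 72, 9), (9, 72, -20), (-20, 48, 45), (45, 42, -23), (-23, 50, 37), (37, 24, -36), (-36, 48, 25), … (6 more)
river cycle of g (length 16): (-36, 24, 37), (37, 50, -23), (-23, 42, 45), (45, 48, -20), (-20, 72, 9), (9, 72, -20), (-20, 48, 45), (45, 42, -23), (-23, 50, 37), (37, 24, -36), … (6 more)
cycles coincide ⇒ equivalent

yes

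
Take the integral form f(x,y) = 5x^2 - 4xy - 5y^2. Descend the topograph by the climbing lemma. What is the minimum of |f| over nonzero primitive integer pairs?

descent: ρ → (-5,4,5)  [lands on river]
river: ρ → (5,6,-4)
river: ρ → (-4,10,1)
river: ρ → (1,10,-4)
river: ρ → (-4,6,5)
river: ρ → (5,4,-5)
river: ρ → (-5,6,4)
river: ρ → (4,10,-1)
river: ρ → (-1,10,4)
river: ρ → (4,6,-5)
closes: descent 1, river 10
min |a| on river = 1

1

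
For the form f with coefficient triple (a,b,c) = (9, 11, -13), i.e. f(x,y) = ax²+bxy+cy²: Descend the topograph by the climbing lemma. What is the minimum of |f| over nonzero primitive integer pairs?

river: ρ → (-13,15,7)
river: ρ → (7,13,-15)
river: ρ → (-15,17,5)
river: ρ → (5,23,-3)
river: ρ → (-3,19,19)
river: ρ → (19,19,-3)
river: ρ → (-3,23,5)
river: ρ → (5,17,-15)
river: ρ → (-15,13,7)
river: ρ → (7,15,-13)
river: ρ → (-13,11,9)
river: ρ → (9,7,-15)
river: ρ → (-15,23,1)
river: ρ → (1,23,-15)
river: ρ → (-15,7,9)
river: ρ → (9,11,-13)
closes: descent 0, river 16
min |a| on river = 1

1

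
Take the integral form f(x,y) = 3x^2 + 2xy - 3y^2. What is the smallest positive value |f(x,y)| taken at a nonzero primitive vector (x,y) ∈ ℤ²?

river: ρ → (-3,4,2)
river: ρ → (2,4,-3)
river: ρ → (-3,2,3)
river: ρ → (3,4,-2)
river: ρ → (-2,4,3)
river: ρ → (3,2,-3)
closes: descent 0, river 6
min |a| on river = 2

2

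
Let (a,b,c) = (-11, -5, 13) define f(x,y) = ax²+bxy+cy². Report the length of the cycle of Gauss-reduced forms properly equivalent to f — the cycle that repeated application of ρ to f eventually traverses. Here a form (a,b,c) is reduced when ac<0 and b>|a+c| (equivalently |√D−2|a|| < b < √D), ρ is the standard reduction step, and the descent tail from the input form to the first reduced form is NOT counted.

D = 597, ⌊√D⌋ = 24
descent: ρ → (13,5,-11)  [lands on river]
river: ρ → (-11,17,7)
river: ρ → (7,11,-17)
river: ρ → (-17,23,1)
river: ρ → (1,23,-17)
river: ρ → (-17,11,7)
river: ρ → (7,17,-11)
river: ρ → (-11,5,13)
river: ρ → (13,21,-3)
river: ρ → (-3,21,13)
ρ-cycle length = 10 (tail of 1 descent step not counted)

10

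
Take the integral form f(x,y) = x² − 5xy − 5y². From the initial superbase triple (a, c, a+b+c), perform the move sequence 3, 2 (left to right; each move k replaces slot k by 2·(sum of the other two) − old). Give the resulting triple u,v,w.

start (1,-5,-9) = (f(1,0),f(0,1),f(1,1))
replace slot 3: 2·(1+(-5)) − (-9) = 1 → (1,-5,1)
replace slot 2: 2·(1+1) − (-5) = 9 → (1,9,1)

1,9,1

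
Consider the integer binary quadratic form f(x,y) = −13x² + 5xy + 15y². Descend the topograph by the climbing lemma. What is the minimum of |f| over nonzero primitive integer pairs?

river: ρ → (15,25,-3)
river: ρ → (-3,23,23)
river: ρ → (23,23,-3)
river: ρ → (-3,25,15)
river: ρ → (15,5,-13)
river: ρ → (-13,21,7)
river: ρ → (7,21,-13)
river: ρ → (-13,5,15)
closes: descent 0, river 8
min |a| on river = 3

3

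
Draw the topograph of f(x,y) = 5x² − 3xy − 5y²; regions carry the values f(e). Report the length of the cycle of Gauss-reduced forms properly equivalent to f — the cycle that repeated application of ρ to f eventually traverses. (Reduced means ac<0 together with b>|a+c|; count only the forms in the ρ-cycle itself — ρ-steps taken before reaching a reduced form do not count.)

D = 109, ⌊√D⌋ = 10
descent: ρ → (-5,3,5)  [lands on river]
river: ρ → (5,7,-3)
river: ρ → (-3,5,7)
river: ρ → (7,9,-1)
river: ρ → (-1,9,7)
river: ρ → (7,5,-3)
river: ρ → (-3,7,5)
river: ρ → (5,3,-5)
river: ρ → (-5,7,3)
river: ρ → (3,5,-7)
river: ρ → (-7,9,1)
river: ρ → (1,9,-7)
river: ρ → (-7,5,3)
river: ρ → (3,7,-5)
ρ-cycle length = 14 (tail of 1 descent step not counted)

14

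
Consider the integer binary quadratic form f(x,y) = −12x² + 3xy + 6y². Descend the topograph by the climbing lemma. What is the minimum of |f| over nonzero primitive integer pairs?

descent: ρ → (6,9,-9)  [lands on river]
river: ρ → (-9,9,6)
river: ρ → (6,15,-3)
river: ρ → (-3,15,6)
closes: descent 1, river 4
min |a| on river = 3

3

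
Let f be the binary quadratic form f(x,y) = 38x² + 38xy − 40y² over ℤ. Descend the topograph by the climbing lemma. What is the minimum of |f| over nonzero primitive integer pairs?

river: ρ → (-40,42,36)
river: ρ → (36,30,-46)
river: ρ → (-46,62,20)
river: ρ → (20,58,-52)
river: ρ → (-52,46,26)
river: ρ → (26,58,-40)
river: ρ → (-40,22,44)
river: ρ → (44,66,-18)
river: ρ → (-18,78,20)
river: ρ → (20,82,-10)
river: ρ → (-10,78,36)
river: ρ → (36,66,-22)
river: ρ → (-22,66,36)
river: ρ → (36,78,-10)
river: ρ → (-10,82,20)
river: ρ → (20,78,-18)
river: ρ → (-18,66,44)
river: ρ → (44,22,-40)
river: ρ → (-40,58,26)
river: ρ → (26,46,-52)
river: ρ → (-52,58,20)
river: ρ → (20,62,-46)
river: ρ → (-46,30,36)
river: ρ → (36,42,-40)
river: ρ → (-40,38,38)
river: ρ → (38,38,-40)
closes: descent 0, river 26
min |a| on river = 10

10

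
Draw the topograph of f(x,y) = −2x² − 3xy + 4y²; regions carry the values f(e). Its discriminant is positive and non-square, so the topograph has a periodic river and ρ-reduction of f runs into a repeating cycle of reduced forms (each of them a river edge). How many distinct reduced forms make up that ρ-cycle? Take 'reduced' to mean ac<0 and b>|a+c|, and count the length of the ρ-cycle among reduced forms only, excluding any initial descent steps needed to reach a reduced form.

D = 41, ⌊√D⌋ = 6
descent: ρ → (4,3,-2)  [lands on river]
river: ρ → (-2,5,2)
river: ρ → (2,3,-4)
river: ρ → (-4,5,1)
river: ρ → (1,5,-4)
river: ρ → (-4,3,2)
river: ρ → (2,5,-2)
river: ρ → (-2,3,4)
river: ρ → (4,5,-1)
river: ρ → (-1,5,4)
ρ-cycle length = 10 (tail of 1 descent step not counted)

10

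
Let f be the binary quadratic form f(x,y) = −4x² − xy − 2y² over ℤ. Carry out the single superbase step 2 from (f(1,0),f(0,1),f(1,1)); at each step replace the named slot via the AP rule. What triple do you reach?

start (-4,-2,-7) = (f(1,0),f(0,1),f(1,1))
replace slot 2: 2·((-4)+(-7)) − (-2) = -20 → (-4,-20,-7)

-4,-20,-7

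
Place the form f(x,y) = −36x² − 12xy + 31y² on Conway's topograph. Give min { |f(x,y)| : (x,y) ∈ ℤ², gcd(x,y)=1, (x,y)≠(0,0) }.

descent: ρ → (31,12,-36)  [lands on river]
river: ρ → (-36,60,7)
river: ρ → (7,66,-9)
river: ρ → (-9,60,28)
river: ρ → (28,52,-17)
river: ρ → (-17,50,31)
closes: descent 1, river 6
min |a| on river = 7

7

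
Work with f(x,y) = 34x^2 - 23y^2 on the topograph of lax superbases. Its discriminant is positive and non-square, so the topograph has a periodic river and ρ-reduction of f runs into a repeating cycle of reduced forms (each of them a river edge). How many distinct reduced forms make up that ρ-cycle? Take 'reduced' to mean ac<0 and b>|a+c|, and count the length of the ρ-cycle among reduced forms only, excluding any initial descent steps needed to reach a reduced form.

D = 3128, ⌊√D⌋ = 55
descent: ρ → (-23,46,11)  [lands on river]
river: ρ → (11,42,-31)
river: ρ → (-31,20,22)
river: ρ → (22,24,-29)
river: ρ → (-29,34,17)
river: ρ → (17,34,-29)
river: ρ → (-29,24,22)
river: ρ → (22,20,-31)
river: ρ → (-31,42,11)
river: ρ → (11,46,-23)
ρ-cycle length = 10 (tail of 1 descent step not counted)

10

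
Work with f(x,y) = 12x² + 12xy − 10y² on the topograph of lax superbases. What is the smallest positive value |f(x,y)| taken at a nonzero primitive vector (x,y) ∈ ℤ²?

river: ρ → (-10,8,14)
river: ρ → (14,20,-4)
river: ρ → (-4,20,14)
river: ρ → (14,8,-10)
river: ρ → (-10,12,12)
river: ρ → (12,12,-10)
closes: descent 0, river 6
min |a| on river = 4

4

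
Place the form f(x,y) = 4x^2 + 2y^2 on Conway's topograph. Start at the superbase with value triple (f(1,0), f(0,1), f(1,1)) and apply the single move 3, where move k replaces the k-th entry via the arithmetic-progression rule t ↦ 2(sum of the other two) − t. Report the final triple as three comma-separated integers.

start (4,2,6) = (f(1,0),f(0,1),f(1,1))
replace slot 3: 2·(4+2) − 6 = 6 → (4,2,6)

4,2,6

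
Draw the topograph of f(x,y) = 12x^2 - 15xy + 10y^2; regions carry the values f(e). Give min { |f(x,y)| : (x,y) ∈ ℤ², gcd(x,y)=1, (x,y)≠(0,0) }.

translate: b→9 (≡-15 mod 24), so (12,-15,10)→(12,9,7)
flip: (12,9,7)→(7,-9,12)
translate: b→5 (≡-9 mod 14), so (7,-9,12)→(7,5,10)
reduced (well bottom): (7,5,10) with a≤c, −a<b≤a
well minimum = a = 7

7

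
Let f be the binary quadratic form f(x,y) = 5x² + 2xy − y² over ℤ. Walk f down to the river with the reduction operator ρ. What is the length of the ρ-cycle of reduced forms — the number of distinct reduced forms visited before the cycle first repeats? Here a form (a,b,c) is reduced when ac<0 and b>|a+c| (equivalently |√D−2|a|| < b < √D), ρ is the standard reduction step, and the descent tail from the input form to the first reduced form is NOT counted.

D = 24, ⌊√D⌋ = 4
descent: ρ → (-1,4,2)  [lands on river]
river: ρ → (2,4,-1)
ρ-cycle length = 2 (tail of 1 descent step not counted)

2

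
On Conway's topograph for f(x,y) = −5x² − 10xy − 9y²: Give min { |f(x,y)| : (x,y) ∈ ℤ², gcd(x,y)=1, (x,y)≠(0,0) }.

translate: b→0 (≡10 mod 10), so (5,10,9)→(5,0,4)
flip: (5,0,4)→(4,0,5)
reduced (well bottom): (4,0,5) with a≤c, −a<b≤a
well minimum |f| = |-4| = 4 (negative-definite)

4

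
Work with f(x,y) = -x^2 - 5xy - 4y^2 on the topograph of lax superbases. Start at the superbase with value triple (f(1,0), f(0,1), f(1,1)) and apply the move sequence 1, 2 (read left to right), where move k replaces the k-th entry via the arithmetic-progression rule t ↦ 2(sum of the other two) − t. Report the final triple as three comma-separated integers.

start (-1,-4,-10) = (f(1,0),f(0,1),f(1,1))
replace slot 1: 2·((-4)+(-10)) − (-1) = -27 → (-27,-4,-10)
replace slot 2: 2·((-27)+(-10)) − (-4) = -70 → (-27,-70,-10)

-27,-70,-10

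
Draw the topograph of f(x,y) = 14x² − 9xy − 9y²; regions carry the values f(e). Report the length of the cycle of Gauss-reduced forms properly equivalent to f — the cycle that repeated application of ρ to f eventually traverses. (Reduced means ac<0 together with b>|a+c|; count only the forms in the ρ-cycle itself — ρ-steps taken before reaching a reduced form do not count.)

D = 585, ⌊√D⌋ = 24
descent: ρ → (-9,9,14)  [lands on river]
river: ρ → (14,19,-4)
river: ρ → (-4,21,9)
river: ρ → (9,15,-10)
river: ρ → (-10,5,14)
river: ρ → (14,23,-1)
river: ρ → (-1,23,14)
river: ρ → (14,5,-10)
river: ρ → (-10,15,9)
river: ρ → (9,21,-4)
river: ρ → (-4,19,14)
river: ρ → (14,9,-9)
ρ-cycle length = 12 (tail of 1 descent step not counted)

12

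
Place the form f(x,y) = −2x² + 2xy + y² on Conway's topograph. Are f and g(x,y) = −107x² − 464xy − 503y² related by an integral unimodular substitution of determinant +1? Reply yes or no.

D₁ = 12, D₂ = 12
river cycle of f (length 2): (1, 2, -2), (-2, 2, 1)
river cycle of g (length 2): (1, 2, -2), (-2, 2, 1)
cycles coincide ⇒ equivalent

yes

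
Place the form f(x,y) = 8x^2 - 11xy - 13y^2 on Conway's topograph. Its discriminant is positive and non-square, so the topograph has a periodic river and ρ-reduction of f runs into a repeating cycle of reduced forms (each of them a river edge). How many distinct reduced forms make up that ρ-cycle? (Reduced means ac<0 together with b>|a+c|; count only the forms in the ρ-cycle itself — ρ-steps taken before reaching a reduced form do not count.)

D = 537, ⌊√D⌋ = 23
descent: ρ → (-13,11,8)  [lands on river]
river: ρ → (8,21,-3)
river: ρ → (-3,21,8)
river: ρ → (8,11,-13)
river: ρ → (-13,15,6)
river: ρ → (6,21,-4)
river: ρ → (-4,19,11)
river: ρ → (11,3,-12)
river: ρ → (-12,21,2)
river: ρ → (2,23,-1)
river: ρ → (-1,23,2)
river: ρ → (2,21,-12)
river: ρ → (-12,3,11)
river: ρ → (11,19,-4)
river: ρ → (-4,21,6)
river: ρ → (6,15,-13)
ρ-cycle length = 16 (tail of 1 descent step not counted)

16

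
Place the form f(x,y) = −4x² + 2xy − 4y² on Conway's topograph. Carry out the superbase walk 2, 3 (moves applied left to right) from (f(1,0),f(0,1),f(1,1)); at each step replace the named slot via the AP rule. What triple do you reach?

start (-4,-4,-6) = (f(1,0),f(0,1),f(1,1))
replace slot 2: 2·((-4)+(-6)) − (-4) = -16 → (-4,-16,-6)
replace slot 3: 2·((-4)+(-16)) − (-6) = -34 → (-4,-16,-34)

-4,-16,-34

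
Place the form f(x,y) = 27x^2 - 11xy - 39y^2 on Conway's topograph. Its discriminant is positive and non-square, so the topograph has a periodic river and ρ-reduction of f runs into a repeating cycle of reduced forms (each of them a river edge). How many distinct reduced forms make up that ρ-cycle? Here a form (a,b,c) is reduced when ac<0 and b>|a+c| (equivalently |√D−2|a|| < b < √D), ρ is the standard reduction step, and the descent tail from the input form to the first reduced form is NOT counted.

D = 4333, ⌊√D⌋ = 65
descent: ρ → (-39,11,27)
descent: ρ → (27,43,-23)  [lands on river]
river: ρ → (-23,49,21)
river: ρ → (21,35,-37)
river: ρ → (-37,39,19)
river: ρ → (19,37,-39)
river: ρ → (-39,41,17)
river: ρ → (17,61,-9)
river: ρ → (-9,65,3)
river: ρ → (3,61,-51)
river: ρ → (-51,41,13)
river: ρ → (13,63,-7)
river: ρ → (-7,63,13)
river: ρ → (13,41,-51)
river: ρ → (-51,61,3)
river: ρ → (3,65,-9)
river: ρ → (-9,61,17)
river: ρ → (17,41,-39)
river: ρ → (-39,37,19)
river: ρ → (19,39,-37)
river: ρ → (-37,35,21)
river: ρ → (21,49,-23)
river: ρ → (-23,43,27)
river: ρ → (27,65,-1)
river: ρ → (-1,65,27)
ρ-cycle length = 24 (tail of 2 descent steps not counted)

24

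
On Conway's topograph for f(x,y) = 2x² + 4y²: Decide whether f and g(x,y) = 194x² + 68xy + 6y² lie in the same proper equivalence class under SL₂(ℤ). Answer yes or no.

D₁ = -32, D₂ = -32
f: reduced (well bottom): (2,0,4) with a≤c, −a<b≤a
g: flip: (194,68,6)→(6,-68,194)
g: translate: b→4 (≡-68 mod 12), so (6,-68,194)→(6,4,2)
g: flip: (6,4,2)→(2,-4,6)
g: translate: b→0 (≡-4 mod 4), so (2,-4,6)→(2,0,4)
g: reduced (well bottom): (2,0,4) with a≤c, −a<b≤a
reduced forms (2, 0, 4) vs (2, 0, 4) ⇒ equivalent

yes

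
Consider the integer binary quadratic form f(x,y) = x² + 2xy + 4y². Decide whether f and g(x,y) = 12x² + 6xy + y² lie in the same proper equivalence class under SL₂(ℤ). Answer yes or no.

D₁ = -12, D₂ = -12
f: translate: b→0 (≡2 mod 2), so (1,2,4)→(1,0,3)
f: reduced (well bottom): (1,0,3) with a≤c, −a<b≤a
g: flip: (12,6,1)→(1,-6,12)
g: translate: b→0 (≡-6 mod 2), so (1,-6,12)→(1,0,3)
g: reduced (well bottom): (1,0,3) with a≤c, −a<b≤a
reduced forms (1, 0, 3) vs (1, 0, 3) ⇒ equivalent

yes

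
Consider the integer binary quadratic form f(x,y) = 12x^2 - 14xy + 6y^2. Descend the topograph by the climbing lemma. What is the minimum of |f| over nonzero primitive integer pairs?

translate: b→10 (≡-14 mod 24), so (12,-14,6)→(12,10,4)
flip: (12,10,4)→(4,-10,12)
translate: b→-2 (≡-10 mod 8), so (4,-10,12)→(4,-2,6)
reduced (well bottom): (4,-2,6) with a≤c, −a<b≤a
well minimum = a = 4

4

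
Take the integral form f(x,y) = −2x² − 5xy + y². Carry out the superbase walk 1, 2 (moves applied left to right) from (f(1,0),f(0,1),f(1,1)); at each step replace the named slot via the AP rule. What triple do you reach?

start (-2,1,-6) = (f(1,0),f(0,1),f(1,1))
replace slot 1: 2·(1+(-6)) − (-2) = -8 → (-8,1,-6)
replace slot 2: 2·((-8)+(-6)) − 1 = -29 → (-8,-29,-6)

-8,-29,-6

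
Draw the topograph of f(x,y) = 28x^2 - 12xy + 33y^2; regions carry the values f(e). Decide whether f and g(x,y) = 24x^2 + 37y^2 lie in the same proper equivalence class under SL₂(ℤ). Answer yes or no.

D₁ = -3552, D₂ = -3552
f: reduced (well bottom): (28,-12,33) with a≤c, −a<b≤a
g: reduced (well bottom): (24,0,37) with a≤c, −a<b≤a
reduced forms (28, -12, 33) vs (24, 0, 37) ⇒ inequivalent

no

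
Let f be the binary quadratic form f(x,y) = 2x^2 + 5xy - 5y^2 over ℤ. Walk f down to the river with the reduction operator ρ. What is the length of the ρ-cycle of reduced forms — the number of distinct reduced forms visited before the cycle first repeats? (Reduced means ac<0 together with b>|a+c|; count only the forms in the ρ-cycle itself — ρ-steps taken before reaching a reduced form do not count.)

D = 65, ⌊√D⌋ = 8
river: ρ → (-5,5,2)
river: ρ → (2,7,-2)
river: ρ → (-2,5,5)
river: ρ → (5,5,-2)
river: ρ → (-2,7,2)
river: ρ → (2,5,-5)
ρ-cycle length = 6 (tail of 0 descent steps not counted)

6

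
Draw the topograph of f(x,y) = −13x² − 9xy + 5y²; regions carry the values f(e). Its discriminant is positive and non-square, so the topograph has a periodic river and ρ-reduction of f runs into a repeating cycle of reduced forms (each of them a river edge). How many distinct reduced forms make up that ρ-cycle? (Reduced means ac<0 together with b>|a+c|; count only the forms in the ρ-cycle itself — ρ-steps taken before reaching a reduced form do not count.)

D = 341, ⌊√D⌋ = 18
descent: ρ → (5,9,-13)  [lands on river]
river: ρ → (-13,17,1)
river: ρ → (1,17,-13)
river: ρ → (-13,9,5)
river: ρ → (5,11,-11)
river: ρ → (-11,11,5)
ρ-cycle length = 6 (tail of 1 descent step not counted)

6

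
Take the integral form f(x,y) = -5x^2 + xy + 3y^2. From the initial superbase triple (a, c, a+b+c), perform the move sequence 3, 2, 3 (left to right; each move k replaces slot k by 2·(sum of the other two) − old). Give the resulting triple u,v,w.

start (-5,3,-1) = (f(1,0),f(0,1),f(1,1))
replace slot 3: 2·((-5)+3) − (-1) = -3 → (-5,3,-3)
replace slot 2: 2·((-5)+(-3)) − 3 = -19 → (-5,-19,-3)
replace slot 3: 2·((-5)+(-19)) − (-3) = -45 → (-5,-19,-45)

-5,-19,-45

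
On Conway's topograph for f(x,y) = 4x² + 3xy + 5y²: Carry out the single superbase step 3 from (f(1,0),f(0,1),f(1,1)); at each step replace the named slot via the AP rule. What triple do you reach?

start (4,5,12) = (f(1,0),f(0,1),f(1,1))
replace slot 3: 2·(4+5) − 12 = 6 → (4,5,6)

4,5,6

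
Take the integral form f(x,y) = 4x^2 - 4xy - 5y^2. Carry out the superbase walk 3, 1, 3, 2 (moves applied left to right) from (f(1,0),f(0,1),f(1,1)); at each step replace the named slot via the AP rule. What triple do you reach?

start (4,-5,-5) = (f(1,0),f(0,1),f(1,1))
replace slot 3: 2·(4+(-5)) − (-5) = 3 → (4,-5,3)
replace slot 1: 2·((-5)+3) − 4 = -8 → (-8,-5,3)
replace slot 3: 2·((-8)+(-5)) − 3 = -29 → (-8,-5,-29)
replace slot 2: 2·((-8)+(-29)) − (-5) = -69 → (-8,-69,-29)

-8,-69,-29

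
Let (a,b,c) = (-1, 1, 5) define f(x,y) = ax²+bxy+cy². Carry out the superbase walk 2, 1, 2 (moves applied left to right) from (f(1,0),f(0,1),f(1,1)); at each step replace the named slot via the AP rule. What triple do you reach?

start (-1,5,5) = (f(1,0),f(0,1),f(1,1))
replace slot 2: 2·((-1)+5) − 5 = 3 → (-1,3,5)
replace slot 1: 2·(3+5) − (-1) = 17 → (17,3,5)
replace slot 2: 2·(17+5) − 3 = 41 → (17,41,5)

17,41,5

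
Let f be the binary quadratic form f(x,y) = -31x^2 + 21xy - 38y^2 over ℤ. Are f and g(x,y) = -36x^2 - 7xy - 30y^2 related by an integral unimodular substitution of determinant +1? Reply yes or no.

D₁ = -4271, D₂ = -4271
f is negative-definite; reduce −f:
−f: reduced (well bottom): (31,-21,38) with a≤c, −a<b≤a
flip sign back: reduced form of f is (-31,21,-38)
g is negative-definite; reduce −g:
−g: flip: (36,7,30)→(30,-7,36)
−g: reduced (well bottom): (30,-7,36) with a≤c, −a<b≤a
flip sign back: reduced form of g is (-30,7,-36)
reduced forms (-31, 21, -38) vs (-30, 7, -36) ⇒ inequivalent

no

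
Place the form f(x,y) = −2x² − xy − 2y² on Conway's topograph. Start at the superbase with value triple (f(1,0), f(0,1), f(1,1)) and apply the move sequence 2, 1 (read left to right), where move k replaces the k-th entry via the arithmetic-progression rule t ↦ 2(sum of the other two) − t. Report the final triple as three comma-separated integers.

start (-2,-2,-5) = (f(1,0),f(0,1),f(1,1))
replace slot 2: 2·((-2)+(-5)) − (-2) = -12 → (-2,-12,-5)
replace slot 1: 2·((-12)+(-5)) − (-2) = -32 → (-32,-12,-5)

-32,-12,-5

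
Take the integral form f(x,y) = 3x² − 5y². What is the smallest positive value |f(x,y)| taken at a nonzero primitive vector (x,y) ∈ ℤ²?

descent: ρ → (-5,0,3)
descent: ρ → (3,6,-2)  [lands on river]
river: ρ → (-2,6,3)
closes: descent 2, river 2
min |a| on river = 2

2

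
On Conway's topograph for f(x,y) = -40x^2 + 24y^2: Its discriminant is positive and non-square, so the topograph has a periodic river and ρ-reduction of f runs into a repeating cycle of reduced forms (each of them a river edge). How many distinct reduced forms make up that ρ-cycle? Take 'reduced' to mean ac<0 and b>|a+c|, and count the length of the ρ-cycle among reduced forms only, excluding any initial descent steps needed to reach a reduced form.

D = 3840, ⌊√D⌋ = 61
descent: ρ → (24,48,-16)  [lands on river]
river: ρ → (-16,48,24)
ρ-cycle length = 2 (tail of 1 descent step not counted)

2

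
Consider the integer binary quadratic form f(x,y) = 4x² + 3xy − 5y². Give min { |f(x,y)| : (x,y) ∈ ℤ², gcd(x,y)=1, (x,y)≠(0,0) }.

river: ρ → (-5,7,2)
river: ρ → (2,9,-1)
river: ρ → (-1,9,2)
river: ρ → (2,7,-5)
river: ρ → (-5,3,4)
river: ρ → (4,5,-4)
river: ρ → (-4,3,5)
river: ρ → (5,7,-2)
river: ρ → (-2,9,1)
river: ρ → (1,9,-2)
river: ρ → (-2,7,5)
river: ρ → (5,3,-4)
river: ρ → (-4,5,4)
river: ρ → (4,3,-5)
closes: descent 0, river 14
min |a| on river = 1

1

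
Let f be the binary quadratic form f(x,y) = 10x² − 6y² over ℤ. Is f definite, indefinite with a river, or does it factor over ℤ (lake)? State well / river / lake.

D = b²−4ac = 0² − 4·10·(-6) = 240
D > 0 non-square ⇒ indefinite ⇒ periodic river

river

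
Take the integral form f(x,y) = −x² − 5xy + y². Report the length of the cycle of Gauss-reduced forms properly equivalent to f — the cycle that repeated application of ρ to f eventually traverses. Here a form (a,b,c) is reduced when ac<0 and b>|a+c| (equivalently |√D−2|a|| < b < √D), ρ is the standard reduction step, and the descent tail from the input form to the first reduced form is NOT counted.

D = 29, ⌊√D⌋ = 5
descent: ρ → (1,5,-1)  [lands on river]
river: ρ → (-1,5,1)
ρ-cycle length = 2 (tail of 1 descent step not counted)

2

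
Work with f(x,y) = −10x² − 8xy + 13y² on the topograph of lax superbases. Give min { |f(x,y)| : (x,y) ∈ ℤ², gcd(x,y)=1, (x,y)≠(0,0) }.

descent: ρ → (13,8,-10)  [lands on river]
river: ρ → (-10,12,11)
river: ρ → (11,10,-11)
river: ρ → (-11,12,10)
river: ρ → (10,8,-13)
river: ρ → (-13,18,5)
river: ρ → (5,22,-5)
river: ρ → (-5,18,13)
closes: descent 1, river 8
min |a| on river = 5

5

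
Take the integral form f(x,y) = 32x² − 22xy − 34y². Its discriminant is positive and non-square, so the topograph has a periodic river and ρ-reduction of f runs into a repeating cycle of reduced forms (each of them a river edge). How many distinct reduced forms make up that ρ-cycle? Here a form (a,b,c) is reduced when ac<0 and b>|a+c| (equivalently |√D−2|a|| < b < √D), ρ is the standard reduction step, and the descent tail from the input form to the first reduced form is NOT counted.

D = 4836, ⌊√D⌋ = 69
descent: ρ → (-34,22,32)  [lands on river]
river: ρ → (32,42,-24)
river: ρ → (-24,54,20)
river: ρ → (20,66,-6)
river: ρ → (-6,66,20)
river: ρ → (20,54,-24)
river: ρ → (-24,42,32)
river: ρ → (32,22,-34)
river: ρ → (-34,46,20)
river: ρ → (20,34,-46)
river: ρ → (-46,58,8)
river: ρ → (8,54,-60)
river: ρ → (-60,66,2)
river: ρ → (2,66,-60)
river: ρ → (-60,54,8)
river: ρ → (8,58,-46)
river: ρ → (-46,34,20)
river: ρ → (20,46,-34)
ρ-cycle length = 18 (tail of 1 descent step not counted)

18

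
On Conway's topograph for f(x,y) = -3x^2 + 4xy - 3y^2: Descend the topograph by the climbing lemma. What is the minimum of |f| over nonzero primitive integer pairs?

translate: b→2 (≡-4 mod 6), so (3,-4,3)→(3,2,2)
flip: (3,2,2)→(2,-2,3)
translate: b→2 (≡-2 mod 4), so (2,-2,3)→(2,2,3)
reduced (well bottom): (2,2,3) with a≤c, −a<b≤a
well minimum |f| = |-2| = 2 (negative-definite)

2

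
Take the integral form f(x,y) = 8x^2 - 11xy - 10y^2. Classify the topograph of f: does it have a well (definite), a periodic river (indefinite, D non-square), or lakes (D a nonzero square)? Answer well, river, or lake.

D = b²−4ac = (-11)² − 4·8·(-10) = 441
D = 21² is a perfect square ⇒ form factors over ℤ ⇒ lakes

lake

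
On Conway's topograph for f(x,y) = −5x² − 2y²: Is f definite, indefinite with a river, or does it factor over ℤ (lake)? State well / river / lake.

D = b²−4ac = 0² − 4·(-5)·(-2) = -40
D < 0 ⇒ definite ⇒ every region one sign ⇒ single well

well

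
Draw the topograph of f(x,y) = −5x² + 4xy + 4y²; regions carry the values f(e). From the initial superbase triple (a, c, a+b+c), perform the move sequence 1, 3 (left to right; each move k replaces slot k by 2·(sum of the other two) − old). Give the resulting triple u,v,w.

start (-5,4,3) = (f(1,0),f(0,1),f(1,1))
replace slot 1: 2·(4+3) − (-5) = 19 → (19,4,3)
replace slot 3: 2·(19+4) − 3 = 43 → (19,4,43)

19,4,43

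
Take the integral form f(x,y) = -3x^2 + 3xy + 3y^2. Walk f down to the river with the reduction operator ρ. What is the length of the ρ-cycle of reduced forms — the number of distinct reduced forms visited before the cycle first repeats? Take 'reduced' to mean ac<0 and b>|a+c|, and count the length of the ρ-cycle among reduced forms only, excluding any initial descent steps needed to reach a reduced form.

D = 45, ⌊√D⌋ = 6
river: ρ → (3,3,-3)
river: ρ → (-3,3,3)
ρ-cycle length = 2 (tail of 0 descent steps not counted)

2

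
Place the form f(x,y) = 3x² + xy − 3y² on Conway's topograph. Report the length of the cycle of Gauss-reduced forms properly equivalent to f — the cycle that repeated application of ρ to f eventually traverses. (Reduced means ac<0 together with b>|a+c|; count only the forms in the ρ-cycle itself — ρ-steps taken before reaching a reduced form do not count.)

D = 37, ⌊√D⌋ = 6
river: ρ → (-3,5,1)
river: ρ → (1,5,-3)
river: ρ → (-3,1,3)
river: ρ → (3,5,-1)
river: ρ → (-1,5,3)
river: ρ → (3,1,-3)
ρ-cycle length = 6 (tail of 0 descent steps not counted)

6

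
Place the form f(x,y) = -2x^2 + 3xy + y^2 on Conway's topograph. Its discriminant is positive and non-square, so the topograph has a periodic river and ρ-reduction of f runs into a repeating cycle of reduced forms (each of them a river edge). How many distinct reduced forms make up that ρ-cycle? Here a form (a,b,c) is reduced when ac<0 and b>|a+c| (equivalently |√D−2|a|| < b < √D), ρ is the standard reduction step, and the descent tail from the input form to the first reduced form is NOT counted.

D = 17, ⌊√D⌋ = 4
river: ρ → (1,3,-2)
river: ρ → (-2,1,2)
river: ρ → (2,3,-1)
river: ρ → (-1,3,2)
river: ρ → (2,1,-2)
river: ρ → (-2,3,1)
ρ-cycle length = 6 (tail of 0 descent steps not counted)

6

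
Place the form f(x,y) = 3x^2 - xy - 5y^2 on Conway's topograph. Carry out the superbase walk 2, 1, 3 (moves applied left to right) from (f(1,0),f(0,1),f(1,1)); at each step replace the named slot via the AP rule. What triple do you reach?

start (3,-5,-3) = (f(1,0),f(0,1),f(1,1))
replace slot 2: 2·(3+(-3)) − (-5) = 5 → (3,5,-3)
replace slot 1: 2·(5+(-3)) − 3 = 1 → (1,5,-3)
replace slot 3: 2·(1+5) − (-3) = 15 → (1,5,15)

1,5,15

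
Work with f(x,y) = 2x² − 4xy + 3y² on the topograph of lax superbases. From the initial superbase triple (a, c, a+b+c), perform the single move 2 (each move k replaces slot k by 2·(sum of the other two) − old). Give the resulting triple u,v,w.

start (2,3,1) = (f(1,0),f(0,1),f(1,1))
replace slot 2: 2·(2+1) − 3 = 3 → (2,3,1)

2,3,1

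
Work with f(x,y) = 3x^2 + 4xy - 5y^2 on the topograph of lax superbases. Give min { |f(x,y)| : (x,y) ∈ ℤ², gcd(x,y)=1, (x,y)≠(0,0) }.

river: ρ → (-5,6,2)
river: ρ → (2,6,-5)
river: ρ → (-5,4,3)
river: ρ → (3,8,-1)
river: ρ → (-1,8,3)
river: ρ → (3,4,-5)
closes: descent 0, river 6
min |a| on river = 1

1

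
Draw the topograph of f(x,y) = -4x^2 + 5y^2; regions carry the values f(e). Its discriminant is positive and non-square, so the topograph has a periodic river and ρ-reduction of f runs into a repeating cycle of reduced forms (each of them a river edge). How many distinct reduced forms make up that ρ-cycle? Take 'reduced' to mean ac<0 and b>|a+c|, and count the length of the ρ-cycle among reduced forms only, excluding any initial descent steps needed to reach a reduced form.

D = 80, ⌊√D⌋ = 8
descent: ρ → (5,0,-4)
descent: ρ → (-4,8,1)  [lands on river]
river: ρ → (1,8,-4)
ρ-cycle length = 2 (tail of 2 descent steps not counted)

2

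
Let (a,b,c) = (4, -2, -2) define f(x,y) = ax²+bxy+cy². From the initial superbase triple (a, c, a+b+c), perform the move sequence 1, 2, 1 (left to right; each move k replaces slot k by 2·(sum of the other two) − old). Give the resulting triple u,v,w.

start (4,-2,0) = (f(1,0),f(0,1),f(1,1))
replace slot 1: 2·((-2)+0) − 4 = -8 → (-8,-2,0)
replace slot 2: 2·((-8)+0) − (-2) = -14 → (-8,-14,0)
replace slot 1: 2·((-14)+0) − (-8) = -20 → (-20,-14,0)

-20,-14,0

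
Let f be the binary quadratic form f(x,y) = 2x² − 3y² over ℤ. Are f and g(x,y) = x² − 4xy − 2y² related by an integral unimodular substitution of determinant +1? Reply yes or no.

D₁ = 24, D₂ = 24
river cycle of f (length 2): (2, 4, -1), (-1, 4, 2)
river cycle of g (length 2): (-2, 4, 1), (1, 4, -2)
cycles differ ⇒ inequivalent

no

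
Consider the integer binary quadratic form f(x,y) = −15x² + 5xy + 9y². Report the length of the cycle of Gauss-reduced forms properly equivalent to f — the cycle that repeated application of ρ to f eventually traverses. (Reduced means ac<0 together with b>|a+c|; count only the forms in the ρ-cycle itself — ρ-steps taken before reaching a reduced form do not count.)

D = 565, ⌊√D⌋ = 23
descent: ρ → (9,13,-11)  [lands on river]
river: ρ → (-11,9,11)
river: ρ → (11,13,-9)
river: ρ → (-9,23,1)
river: ρ → (1,23,-9)
river: ρ → (-9,13,11)
river: ρ → (11,9,-11)
river: ρ → (-11,13,9)
river: ρ → (9,23,-1)
river: ρ → (-1,23,9)
ρ-cycle length = 10 (tail of 1 descent step not counted)

10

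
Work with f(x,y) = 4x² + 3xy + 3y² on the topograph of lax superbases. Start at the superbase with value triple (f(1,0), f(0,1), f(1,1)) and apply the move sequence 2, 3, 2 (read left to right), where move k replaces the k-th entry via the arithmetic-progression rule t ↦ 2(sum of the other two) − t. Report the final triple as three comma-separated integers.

start (4,3,10) = (f(1,0),f(0,1),f(1,1))
replace slot 2: 2·(4+10) − 3 = 25 → (4,25,10)
replace slot 3: 2·(4+25) − 10 = 48 → (4,25,48)
replace slot 2: 2·(4+48) − 25 = 79 → (4,79,48)

4,79,48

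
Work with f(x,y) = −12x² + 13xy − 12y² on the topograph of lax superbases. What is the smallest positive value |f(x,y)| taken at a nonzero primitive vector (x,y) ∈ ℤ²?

translate: b→11 (≡-13 mod 24), so (12,-13,12)→(12,11,11)
flip: (12,11,11)→(11,-11,12)
translate: b→11 (≡-11 mod 22), so (11,-11,12)→(11,11,12)
reduced (well bottom): (11,11,12) with a≤c, −a<b≤a
well minimum |f| = |-11| = 11 (negative-definite)

11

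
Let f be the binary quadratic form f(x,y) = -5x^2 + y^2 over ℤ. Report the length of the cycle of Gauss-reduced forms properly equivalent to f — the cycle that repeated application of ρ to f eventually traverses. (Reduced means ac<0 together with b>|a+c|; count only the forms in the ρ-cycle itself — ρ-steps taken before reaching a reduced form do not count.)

D = 20, ⌊√D⌋ = 4
descent: ρ → (1,4,-1)  [lands on river]
river: ρ → (-1,4,1)
ρ-cycle length = 2 (tail of 1 descent step not counted)

2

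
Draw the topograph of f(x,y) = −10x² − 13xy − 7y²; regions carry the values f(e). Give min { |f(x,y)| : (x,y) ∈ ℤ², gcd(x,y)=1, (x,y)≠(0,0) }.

translate: b→-7 (≡13 mod 20), so (10,13,7)→(10,-7,4)
flip: (10,-7,4)→(4,7,10)
translate: b→-1 (≡7 mod 8), so (4,7,10)→(4,-1,7)
reduced (well bottom): (4,-1,7) with a≤c, −a<b≤a
well minimum |f| = |-4| = 4 (negative-definite)

4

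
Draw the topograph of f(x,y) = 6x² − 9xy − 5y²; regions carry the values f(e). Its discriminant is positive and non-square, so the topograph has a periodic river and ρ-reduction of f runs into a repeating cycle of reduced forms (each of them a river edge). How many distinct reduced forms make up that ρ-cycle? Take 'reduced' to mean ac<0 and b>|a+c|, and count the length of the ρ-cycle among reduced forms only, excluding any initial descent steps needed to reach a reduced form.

D = 201, ⌊√D⌋ = 14
descent: ρ → (-5,9,6)  [lands on river]
river: ρ → (6,3,-8)
river: ρ → (-8,13,1)
river: ρ → (1,13,-8)
river: ρ → (-8,3,6)
river: ρ → (6,9,-5)
river: ρ → (-5,11,4)
river: ρ → (4,13,-2)
river: ρ → (-2,11,10)
river: ρ → (10,9,-3)
river: ρ → (-3,9,10)
river: ρ → (10,11,-2)
river: ρ → (-2,13,4)
river: ρ → (4,11,-5)
ρ-cycle length = 14 (tail of 1 descent step not counted)

14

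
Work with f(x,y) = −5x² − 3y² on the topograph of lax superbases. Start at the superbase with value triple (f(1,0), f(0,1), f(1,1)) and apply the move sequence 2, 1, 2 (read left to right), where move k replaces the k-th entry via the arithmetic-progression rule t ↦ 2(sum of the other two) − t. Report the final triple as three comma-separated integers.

start (-5,-3,-8) = (f(1,0),f(0,1),f(1,1))
replace slot 2: 2·((-5)+(-8)) − (-3) = -23 → (-5,-23,-8)
replace slot 1: 2·((-23)+(-8)) − (-5) = -57 → (-57,-23,-8)
replace slot 2: 2·((-57)+(-8)) − (-23) = -107 → (-57,-107,-8)

-57,-107,-8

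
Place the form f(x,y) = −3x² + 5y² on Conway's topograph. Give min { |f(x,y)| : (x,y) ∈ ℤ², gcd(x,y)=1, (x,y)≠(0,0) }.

descent: ρ → (5,0,-3)
descent: ρ → (-3,6,2)  [lands on river]
river: ρ → (2,6,-3)
closes: descent 2, river 2
min |a| on river = 2

2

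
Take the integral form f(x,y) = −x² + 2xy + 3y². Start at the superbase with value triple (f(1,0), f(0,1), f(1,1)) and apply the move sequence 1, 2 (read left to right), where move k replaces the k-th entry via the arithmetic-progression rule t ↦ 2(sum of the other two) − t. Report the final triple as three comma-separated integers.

start (-1,3,4) = (f(1,0),f(0,1),f(1,1))
replace slot 1: 2·(3+4) − (-1) = 15 → (15,3,4)
replace slot 2: 2·(15+4) − 3 = 35 → (15,35,4)

15,35,4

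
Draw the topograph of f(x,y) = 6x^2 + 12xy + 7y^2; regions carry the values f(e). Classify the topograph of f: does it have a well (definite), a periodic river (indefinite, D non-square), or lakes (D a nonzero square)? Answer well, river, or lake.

D = b²−4ac = 12² − 4·6·7 = -24
D < 0 ⇒ definite ⇒ every region one sign ⇒ single well

well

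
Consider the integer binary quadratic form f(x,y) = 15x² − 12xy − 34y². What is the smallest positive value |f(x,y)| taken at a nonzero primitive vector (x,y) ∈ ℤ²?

descent: ρ → (-34,12,15)
descent: ρ → (15,18,-31)  [lands on river]
river: ρ → (-31,44,2)
river: ρ → (2,44,-31)
river: ρ → (-31,18,15)
river: ρ → (15,42,-7)
river: ρ → (-7,42,15)
closes: descent 2, river 6
min |a| on river = 2

2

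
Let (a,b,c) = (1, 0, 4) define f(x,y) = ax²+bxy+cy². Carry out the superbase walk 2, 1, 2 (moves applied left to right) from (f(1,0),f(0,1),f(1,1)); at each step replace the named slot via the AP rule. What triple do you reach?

start (1,4,5) = (f(1,0),f(0,1),f(1,1))
replace slot 2: 2·(1+5) − 4 = 8 → (1,8,5)
replace slot 1: 2·(8+5) − 1 = 25 → (25,8,5)
replace slot 2: 2·(25+5) − 8 = 52 → (25,52,5)

25,52,5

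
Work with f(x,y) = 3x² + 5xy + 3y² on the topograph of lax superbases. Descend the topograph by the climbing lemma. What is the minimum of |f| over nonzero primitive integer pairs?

translate: b→-1 (≡5 mod 6), so (3,5,3)→(3,-1,1)
flip: (3,-1,1)→(1,1,3)
reduced (well bottom): (1,1,3) with a≤c, −a<b≤a
well minimum = a = 1

1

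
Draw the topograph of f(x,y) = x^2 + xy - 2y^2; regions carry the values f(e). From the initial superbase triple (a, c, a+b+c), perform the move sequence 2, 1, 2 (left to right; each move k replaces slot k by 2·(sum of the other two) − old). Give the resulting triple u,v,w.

start (1,-2,0) = (f(1,0),f(0,1),f(1,1))
replace slot 2: 2·(1+0) − (-2) = 4 → (1,4,0)
replace slot 1: 2·(4+0) − 1 = 7 → (7,4,0)
replace slot 2: 2·(7+0) − 4 = 10 → (7,10,0)

7,10,0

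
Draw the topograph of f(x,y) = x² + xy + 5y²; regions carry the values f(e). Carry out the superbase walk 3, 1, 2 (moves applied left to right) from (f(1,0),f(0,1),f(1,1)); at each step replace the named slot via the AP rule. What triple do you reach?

start (1,5,7) = (f(1,0),f(0,1),f(1,1))
replace slot 3: 2·(1+5) − 7 = 5 → (1,5,5)
replace slot 1: 2·(5+5) − 1 = 19 → (19,5,5)
replace slot 2: 2·(19+5) − 5 = 43 → (19,43,5)

19,43,5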